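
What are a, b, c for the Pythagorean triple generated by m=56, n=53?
(327, 5936, 5945)

Euclid's formula: a = m² - n², b = 2mn, c = m² + n²
m = 56, n = 53
a = 56² - 53² = 3136 - 2809 = 327
b = 2 × 56 × 53 = 5936
c = 56² + 53² = 3136 + 2809 = 5945
Verification: 327² + 5936² = 106929 + 35236096 = 35343025 = 5945² ✓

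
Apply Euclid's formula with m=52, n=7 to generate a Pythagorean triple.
(2655, 728, 2753)

Euclid's formula: a = m² - n², b = 2mn, c = m² + n²
m = 52, n = 7
a = 52² - 7² = 2704 - 49 = 2655
b = 2 × 52 × 7 = 728
c = 52² + 7² = 2704 + 49 = 2753
Verification: 2655² + 728² = 7049025 + 529984 = 7579009 = 2753² ✓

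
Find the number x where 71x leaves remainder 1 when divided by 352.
119

gcd(71, 352) = 1, so the inverse exists.
Extended Euclidean algorithm on (352, 71):
352 = 4 × 71 + 68  ⟹  68 = (1)·352 + (-4)·71
71 = 1 × 68 + 3  ⟹  3 = (-1)·352 + (5)·71
68 = 22 × 3 + 2  ⟹  2 = (23)·352 + (-114)·71
3 = 1 × 2 + 1  ⟹  1 = (-24)·352 + (119)·71
So (119)·71 ≡ 1 (mod 352), i.e. 71^(-1) ≡ 119 (mod 352).
Check: 71 × 119 = 8449 ≡ 1 (mod 352)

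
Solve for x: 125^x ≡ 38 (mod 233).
104

Baby-step giant-step with step n = ⌈√233⌉ = 16.
Baby steps 125^j mod 233 (j:value) for j=0..15: 0:1, 1:125, 2:14, 3:119, 4:196, 5:35, 6:181, 7:24, 8:204, 9:103, 10:60, 11:44, 12:141, 13:150, 14:110, 15:3.
Giant-step multiplier: 125^(-16) ≡ 125^(232-16) = 125^216 ≡ 64 (mod 233).
Giant steps γ_i = 38·64^i mod 233: γ_0=38, γ_1=102, γ_2=4, γ_3=23, γ_4=74, γ_5=76, γ_6=204 (in table at j=8).
x = i·n + j = 6·16 + 8 = 104.
Check: 125^104 ≡ 38 (mod 233).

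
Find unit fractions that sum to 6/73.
1/13 + 1/190 + 1/180310

Greedy algorithm:
6/73: ceiling(73/6) = 13, use 1/13
5/949: ceiling(949/5) = 190, use 1/190
1/180310: ceiling(180310/1) = 180310, use 1/180310
Result: 6/73 = 1/13 + 1/190 + 1/180310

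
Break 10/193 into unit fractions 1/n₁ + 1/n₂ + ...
1/20 + 1/552 + 1/532680

Greedy algorithm:
10/193: ceiling(193/10) = 20, use 1/20
7/3860: ceiling(3860/7) = 552, use 1/552
1/532680: ceiling(532680/1) = 532680, use 1/532680
Result: 10/193 = 1/20 + 1/552 + 1/532680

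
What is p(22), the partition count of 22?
1002

p(n) counts ways to write n as a sum of positive integers (order ignored).
Euler's pentagonal recurrence: p(k) = p(k-1) + p(k-2) - p(k-5) - p(k-7) + p(k-12) + p(k-15) - ... (offsets j(3j∓1)/2, signs ++--, p(0)=1, p(<0)=0).
DP table for k = 0..21: p(0)=1, p(1)=1, p(2)=2, p(3)=3, p(4)=5, p(5)=7, p(6)=11, p(7)=15, p(8)=22, p(9)=30, p(10)=42, p(11)=56, p(12)=77, p(13)=101, p(14)=135, p(15)=176, p(16)=231, p(17)=297, p(18)=385, p(19)=490, p(20)=627, p(21)=792.
Final step: p(22) = p(21) + p(20) - p(17) - p(15) + p(10) + p(7) - p(0)
= 792 + 627 - 297 - 176 + 42 + 15 - 1
= 1002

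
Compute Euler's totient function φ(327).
216

327 = 3 × 109
φ(n) = n × ∏(1 - 1/p) for each prime p dividing n
φ(327) = 327 × (1 - 1/3) × (1 - 1/109) = 216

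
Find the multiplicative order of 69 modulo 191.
19

191 is prime, so ord(69) divides φ(191) = 190.
Divisors of 190: 1, 2, 5, 10, 19, 38, 95, 190.
Repeated squaring: 69^1 ≡ 69, 69^2 ≡ 177, 69^4 ≡ 5, 69^8 ≡ 25, 69^16 ≡ 52, 69^32 ≡ 30, 69^64 ≡ 136, 69^128 ≡ 160 (mod 191).
Test 69^d mod 191 for each divisor d in increasing order:
69^1 ≡ 69
69^2 ≡ 177
69^5 = 69^4·69^1 ≡ 154
69^10 = 69^8·69^2 ≡ 32
69^19 = 69^16·69^2·69^1 ≡ 1  ← first divisor giving 1
The order is 19.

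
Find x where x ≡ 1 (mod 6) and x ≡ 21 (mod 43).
193

Using Chinese Remainder Theorem:
M = 6 × 43 = 258
M1 = 43, M2 = 6
y1 = 43^(-1) mod 6 = 1
y2 = 6^(-1) mod 43 = 36
x = (1×43×1 + 21×6×36) mod 258 = 193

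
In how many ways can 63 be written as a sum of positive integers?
1505499

p(n) counts ways to write n as a sum of positive integers (order ignored).
Euler's pentagonal recurrence: p(k) = p(k-1) + p(k-2) - p(k-5) - p(k-7) + p(k-12) + p(k-15) - ... (offsets j(3j∓1)/2, signs ++--, p(0)=1, p(<0)=0).
DP table for k = 0..62: p(0)=1, p(1)=1, p(2)=2, p(3)=3, p(4)=5, p(5)=7, p(6)=11, p(7)=15, p(8)=22, p(9)=30, p(10)=42, p(11)=56, p(12)=77, p(13)=101, p(14)=135, p(15)=176, p(16)=231, p(17)=297, p(18)=385, p(19)=490, p(20)=627, p(21)=792, p(22)=1002, p(23)=1255, p(24)=1575, p(25)=1958, p(26)=2436, p(27)=3010, p(28)=3718, p(29)=4565, p(30)=5604, p(31)=6842, p(32)=8349, p(33)=10143, p(34)=12310, p(35)=14883, p(36)=17977, p(37)=21637, p(38)=26015, p(39)=31185, p(40)=37338, p(41)=44583, p(42)=53174, p(43)=63261, p(44)=75175, p(45)=89134, p(46)=105558, p(47)=124754, p(48)=147273, p(49)=173525, p(50)=204226, p(51)=239943, p(52)=281589, p(53)=329931, p(54)=386155, p(55)=451276, p(56)=526823, p(57)=614154, p(58)=715220, p(59)=831820, p(60)=966467, p(61)=1121505, p(62)=1300156.
Final step: p(63) = p(62) + p(61) - p(58) - p(56) + p(51) + p(48) - p(41) - p(37) + p(28) + p(23) - p(12) - p(6)
= 1300156 + 1121505 - 715220 - 526823 + 239943 + 147273 - 44583 - 21637 + 3718 + 1255 - 77 - 11
= 1505499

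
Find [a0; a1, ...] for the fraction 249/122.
[2; 24, 2, 2]

Euclidean algorithm steps:
249 = 2 × 122 + 5
122 = 24 × 5 + 2
5 = 2 × 2 + 1
2 = 2 × 1 + 0
Continued fraction: [2; 24, 2, 2]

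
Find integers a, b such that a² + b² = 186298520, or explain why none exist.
Not possible

Factorization: 186298520 = 2^3 × 5 × 167^3
By Fermat: n is sum of two squares iff every prime p ≡ 3 (mod 4) appears to even power.
Prime(s) ≡ 3 (mod 4) with odd exponent: [(167, 3)]
Therefore 186298520 cannot be expressed as a² + b².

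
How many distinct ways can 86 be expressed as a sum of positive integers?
34262962

p(n) counts ways to write n as a sum of positive integers (order ignored).
Euler's pentagonal recurrence: p(k) = p(k-1) + p(k-2) - p(k-5) - p(k-7) + p(k-12) + p(k-15) - ... (offsets j(3j∓1)/2, signs ++--, p(0)=1, p(<0)=0).
DP table for k = 0..85: p(0)=1, p(1)=1, p(2)=2, p(3)=3, p(4)=5, p(5)=7, p(6)=11, p(7)=15, p(8)=22, p(9)=30, p(10)=42, p(11)=56, p(12)=77, p(13)=101, p(14)=135, p(15)=176, p(16)=231, p(17)=297, p(18)=385, p(19)=490, p(20)=627, p(21)=792, p(22)=1002, p(23)=1255, p(24)=1575, p(25)=1958, p(26)=2436, p(27)=3010, p(28)=3718, p(29)=4565, p(30)=5604, p(31)=6842, p(32)=8349, p(33)=10143, p(34)=12310, p(35)=14883, p(36)=17977, p(37)=21637, p(38)=26015, p(39)=31185, p(40)=37338, p(41)=44583, p(42)=53174, p(43)=63261, p(44)=75175, p(45)=89134, p(46)=105558, p(47)=124754, p(48)=147273, p(49)=173525, p(50)=204226, p(51)=239943, p(52)=281589, p(53)=329931, p(54)=386155, p(55)=451276, p(56)=526823, p(57)=614154, p(58)=715220, p(59)=831820, p(60)=966467, p(61)=1121505, p(62)=1300156, p(63)=1505499, p(64)=1741630, p(65)=2012558, p(66)=2323520, p(67)=2679689, p(68)=3087735, p(69)=3554345, p(70)=4087968, p(71)=4697205, p(72)=5392783, p(73)=6185689, p(74)=7089500, p(75)=8118264, p(76)=9289091, p(77)=10619863, p(78)=12132164, p(79)=13848650, p(80)=15796476, p(81)=18004327, p(82)=20506255, p(83)=23338469, p(84)=26543660, p(85)=30167357.
Final step: p(86) = p(85) + p(84) - p(81) - p(79) + p(74) + p(71) - p(64) - p(60) + p(51) + p(46) - p(35) - p(29) + p(16) + p(9)
= 30167357 + 26543660 - 18004327 - 13848650 + 7089500 + 4697205 - 1741630 - 966467 + 239943 + 105558 - 14883 - 4565 + 231 + 30
= 34262962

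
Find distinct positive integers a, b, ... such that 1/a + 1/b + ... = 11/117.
1/11 + 1/322 + 1/414414

Greedy algorithm:
11/117: ceiling(117/11) = 11, use 1/11
4/1287: ceiling(1287/4) = 322, use 1/322
1/414414: ceiling(414414/1) = 414414, use 1/414414
Result: 11/117 = 1/11 + 1/322 + 1/414414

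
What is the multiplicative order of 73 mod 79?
39

79 is prime, so ord(73) divides φ(79) = 78.
Divisors of 78: 1, 2, 3, 6, 13, 26, 39, 78.
Repeated squaring: 73^1 ≡ 73, 73^2 ≡ 36, 73^4 ≡ 32, 73^8 ≡ 76, 73^16 ≡ 9, 73^32 ≡ 2, 73^64 ≡ 4 (mod 79).
Test 73^d mod 79 for each divisor d in increasing order:
73^1 ≡ 73
73^2 ≡ 36
73^3 = 73^2·73^1 ≡ 21
73^6 = 73^4·73^2 ≡ 46
73^13 = 73^8·73^4·73^1 ≡ 23
73^26 = 73^16·73^8·73^2 ≡ 55
73^39 = 73^32·73^4·73^2·73^1 ≡ 1  ← first divisor giving 1
The order is 39.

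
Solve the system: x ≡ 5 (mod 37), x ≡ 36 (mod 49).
967

Using Chinese Remainder Theorem:
M = 37 × 49 = 1813
M1 = 49, M2 = 37
y1 = 49^(-1) mod 37 = 34
y2 = 37^(-1) mod 49 = 4
x = (5×49×34 + 36×37×4) mod 1813 = 967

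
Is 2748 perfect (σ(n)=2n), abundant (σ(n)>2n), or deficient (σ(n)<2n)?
abundant

Proper divisors of 2748: sum = 1 + 2 + 3 + 4 + 6 + 12 + 229 + 458 + 687 + 916 + 1374 = 3692
Since 3692 > 2748, 2748 is abundant.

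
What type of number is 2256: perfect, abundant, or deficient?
abundant

Proper divisors of 2256: sum = 1 + 2 + 3 + 4 + 6 + 8 + 12 + 16 + ... + 376 + 564 + 752 + 1128 (19 divisors) = 3696
Since 3696 > 2256, 2256 is abundant.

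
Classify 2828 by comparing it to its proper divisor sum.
abundant

Proper divisors of 2828: sum = 1 + 2 + 4 + 7 + 14 + 28 + 101 + 202 + 404 + 707 + 1414 = 2884
Since 2884 > 2828, 2828 is abundant.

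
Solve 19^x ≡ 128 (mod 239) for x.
112

Baby-step giant-step with step n = ⌈√239⌉ = 16.
Baby steps 19^j mod 239 (j:value) for j=0..15: 0:1, 1:19, 2:122, 3:167, 4:66, 5:59, 6:165, 7:28, 8:54, 9:70, 10:135, 11:175, 12:218, 13:79, 14:67, 15:78.
Giant-step multiplier: 19^(-16) ≡ 19^(238-16) = 19^222 ≡ 5 (mod 239).
Giant steps γ_i = 128·5^i mod 239: γ_0=128, γ_1=162, γ_2=93, γ_3=226, γ_4=174, γ_5=153, γ_6=48, γ_7=1 (in table at j=0).
x = i·n + j = 7·16 + 0 = 112.
Check: 19^112 ≡ 128 (mod 239).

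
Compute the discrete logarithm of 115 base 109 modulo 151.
139

Baby-step giant-step with step n = ⌈√151⌉ = 13.
Baby steps 109^j mod 151 (j:value) for j=0..12: 0:1, 1:109, 2:103, 3:53, 4:39, 5:23, 6:91, 7:104, 8:11, 9:142, 10:76, 11:130, 12:127.
Giant-step multiplier: 109^(-13) ≡ 109^(150-13) = 109^137 ≡ 114 (mod 151).
Giant steps γ_i = 115·114^i mod 151: γ_0=115, γ_1=124, γ_2=93, γ_3=32, γ_4=24, γ_5=18, γ_6=89, γ_7=29, γ_8=135, γ_9=139, γ_10=142 (in table at j=9).
x = i·n + j = 10·13 + 9 = 139.
Check: 109^139 ≡ 115 (mod 151).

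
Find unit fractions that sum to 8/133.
1/17 + 1/754 + 1/1704794

Greedy algorithm:
8/133: ceiling(133/8) = 17, use 1/17
3/2261: ceiling(2261/3) = 754, use 1/754
1/1704794: ceiling(1704794/1) = 1704794, use 1/1704794
Result: 8/133 = 1/17 + 1/754 + 1/1704794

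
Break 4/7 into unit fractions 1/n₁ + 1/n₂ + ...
1/2 + 1/14

Greedy algorithm:
4/7: ceiling(7/4) = 2, use 1/2
1/14: ceiling(14/1) = 14, use 1/14
Result: 4/7 = 1/2 + 1/14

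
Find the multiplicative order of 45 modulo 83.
82

83 is prime, so ord(45) divides φ(83) = 82.
Divisors of 82: 1, 2, 41, 82.
Repeated squaring: 45^1 ≡ 45, 45^2 ≡ 33, 45^4 ≡ 10, 45^8 ≡ 17, 45^16 ≡ 40, 45^32 ≡ 23, 45^64 ≡ 31 (mod 83).
Test 45^d mod 83 for each divisor d in increasing order:
45^1 ≡ 45
45^2 ≡ 33
45^41 = 45^32·45^8·45^1 ≡ 82
45^82 = 45^64·45^16·45^2 ≡ 1  ← first divisor giving 1
The order is 82.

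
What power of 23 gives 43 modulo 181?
160

Baby-step giant-step with step n = ⌈√181⌉ = 14.
Baby steps 23^j mod 181 (j:value) for j=0..13: 0:1, 1:23, 2:167, 3:40, 4:15, 5:164, 6:152, 7:57, 8:44, 9:107, 10:108, 11:131, 12:117, 13:157.
Giant-step multiplier: 23^(-14) ≡ 23^(180-14) = 23^166 ≡ 20 (mod 181).
Giant steps γ_i = 43·20^i mod 181: γ_0=43, γ_1=136, γ_2=5, γ_3=100, γ_4=9, γ_5=180, γ_6=161, γ_7=143, γ_8=145, γ_9=4, γ_10=80, γ_11=152 (in table at j=6).
x = i·n + j = 11·14 + 6 = 160.
Check: 23^160 ≡ 43 (mod 181).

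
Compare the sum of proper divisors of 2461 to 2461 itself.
deficient

Proper divisors of 2461: sum = 1 + 23 + 107 = 131
Since 131 < 2461, 2461 is deficient.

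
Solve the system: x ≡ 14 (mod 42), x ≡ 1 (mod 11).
56

Using Chinese Remainder Theorem:
M = 42 × 11 = 462
M1 = 11, M2 = 42
y1 = 11^(-1) mod 42 = 23
y2 = 42^(-1) mod 11 = 5
x = (14×11×23 + 1×42×5) mod 462 = 56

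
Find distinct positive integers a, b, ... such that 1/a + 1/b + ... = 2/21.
1/11 + 1/231

Greedy algorithm:
2/21: ceiling(21/2) = 11, use 1/11
1/231: ceiling(231/1) = 231, use 1/231
Result: 2/21 = 1/11 + 1/231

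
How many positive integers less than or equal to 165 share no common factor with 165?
80

165 = 3 × 5 × 11
φ(n) = n × ∏(1 - 1/p) for each prime p dividing n
φ(165) = 165 × (1 - 1/3) × (1 - 1/5) × (1 - 1/11) = 80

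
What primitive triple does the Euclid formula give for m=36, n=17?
(1007, 1224, 1585)

Euclid's formula: a = m² - n², b = 2mn, c = m² + n²
m = 36, n = 17
a = 36² - 17² = 1296 - 289 = 1007
b = 2 × 36 × 17 = 1224
c = 36² + 17² = 1296 + 289 = 1585
Verification: 1007² + 1224² = 1014049 + 1498176 = 2512225 = 1585² ✓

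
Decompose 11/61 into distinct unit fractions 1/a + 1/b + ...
1/6 + 1/74 + 1/6771

Greedy algorithm:
11/61: ceiling(61/11) = 6, use 1/6
5/366: ceiling(366/5) = 74, use 1/74
1/6771: ceiling(6771/1) = 6771, use 1/6771
Result: 11/61 = 1/6 + 1/74 + 1/6771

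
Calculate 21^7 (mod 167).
54

Repeated squaring. Binary of 7 = 111.
21^1 ≡ 21 (mod 167); 21^2 ≡ 107 (mod 167); 21^4 ≡ 93 (mod 167)
21^7 = 21^1 × 21^2 × 21^4 ≡ 54 (mod 167)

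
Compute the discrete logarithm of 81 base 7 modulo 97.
40

Baby-step giant-step with step n = ⌈√97⌉ = 10.
Baby steps 7^j mod 97 (j:value) for j=0..9: 0:1, 1:7, 2:49, 3:52, 4:73, 5:26, 6:85, 7:13, 8:91, 9:55.
Giant-step multiplier: 7^(-10) ≡ 7^(96-10) = 7^86 ≡ 32 (mod 97).
Giant steps γ_i = 81·32^i mod 97: γ_0=81, γ_1=70, γ_2=9, γ_3=94, γ_4=1 (in table at j=0).
x = i·n + j = 4·10 + 0 = 40.
Check: 7^40 ≡ 81 (mod 97).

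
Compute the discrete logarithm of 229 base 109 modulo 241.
206

Baby-step giant-step with step n = ⌈√241⌉ = 16.
Baby steps 109^j mod 241 (j:value) for j=0..15: 0:1, 1:109, 2:72, 3:136, 4:123, 5:152, 6:180, 7:99, 8:187, 9:139, 10:209, 11:127, 12:106, 13:227, 14:161, 15:197.
Giant-step multiplier: 109^(-16) ≡ 109^(240-16) = 109^224 ≡ 231 (mod 241).
Giant steps γ_i = 229·231^i mod 241: γ_0=229, γ_1=120, γ_2=5, γ_3=191, γ_4=18, γ_5=61, γ_6=113, γ_7=75, γ_8=214, γ_9=29, γ_10=192, γ_11=8, γ_12=161 (in table at j=14).
x = i·n + j = 12·16 + 14 = 206.
Check: 109^206 ≡ 229 (mod 241).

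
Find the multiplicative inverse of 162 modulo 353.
146

gcd(162, 353) = 1, so the inverse exists.
Extended Euclidean algorithm on (353, 162):
353 = 2 × 162 + 29  ⟹  29 = (1)·353 + (-2)·162
162 = 5 × 29 + 17  ⟹  17 = (-5)·353 + (11)·162
29 = 1 × 17 + 12  ⟹  12 = (6)·353 + (-13)·162
17 = 1 × 12 + 5  ⟹  5 = (-11)·353 + (24)·162
12 = 2 × 5 + 2  ⟹  2 = (28)·353 + (-61)·162
5 = 2 × 2 + 1  ⟹  1 = (-67)·353 + (146)·162
So (146)·162 ≡ 1 (mod 353), i.e. 162^(-1) ≡ 146 (mod 353).
Check: 162 × 146 = 23652 ≡ 1 (mod 353)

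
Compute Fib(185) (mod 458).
185

Matrix identity: Q^n = [[F_(n+1), F_n], [F_n, F_(n-1)]] with Q = [[1,1],[1,0]].
n = 185 = 10111001₂. Square-and-multiply, entries mod 458:
Q^1 = [[1,1],[1,0]]
Q^2 = (Q^1)² = [[2,1],[1,1]]
Q^5 = (Q^2)²·Q = [[8,5],[5,3]]
Q^11 = (Q^5)²·Q = [[144,89],[89,55]]
Q^23 = (Q^11)²·Q = [[110,261],[261,307]]
Q^46 = (Q^23)² = [[71,291],[291,238]]
Q^92 = (Q^46)² = [[412,151],[151,261]]
Q^185 = (Q^92)²·Q = [[132,185],[185,405]]
F_185 mod 458 = Q^185[0][1] = 185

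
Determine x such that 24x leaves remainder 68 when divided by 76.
x ≡ 6 (mod 19)

gcd(24, 76) = 4, which divides 68, so solutions exist.
Divide through by 4: 6x ≡ 17 (mod 19).
Find 6^(-1) mod 19 by the extended Euclidean algorithm:
19 = 3 × 6 + 1  ⟹  1 = (1)·19 + (-3)·6
So (-3)·6 ≡ 1 (mod 19), i.e. 6^(-1) ≡ -3 ≡ 16 (mod 19).
x ≡ 16 × 17 = 272 ≡ 6 (mod 19).
Check: 24 × 6 = 144 ≡ 68 (mod 76).
x ≡ 6 (mod 19), giving 4 solutions mod 76.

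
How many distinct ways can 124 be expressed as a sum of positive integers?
2841940500

p(n) counts ways to write n as a sum of positive integers (order ignored).
Euler's pentagonal recurrence: p(k) = p(k-1) + p(k-2) - p(k-5) - p(k-7) + p(k-12) + p(k-15) - ... (offsets j(3j∓1)/2, signs ++--, p(0)=1, p(<0)=0).
DP table for k = 0..123: p(0)=1, p(1)=1, p(2)=2, p(3)=3, p(4)=5, p(5)=7, p(6)=11, p(7)=15, p(8)=22, p(9)=30, p(10)=42, p(11)=56, p(12)=77, p(13)=101, p(14)=135, p(15)=176, p(16)=231, p(17)=297, p(18)=385, p(19)=490, p(20)=627, p(21)=792, p(22)=1002, p(23)=1255, p(24)=1575, p(25)=1958, p(26)=2436, p(27)=3010, p(28)=3718, p(29)=4565, p(30)=5604, p(31)=6842, p(32)=8349, p(33)=10143, p(34)=12310, p(35)=14883, p(36)=17977, p(37)=21637, p(38)=26015, p(39)=31185, p(40)=37338, p(41)=44583, p(42)=53174, p(43)=63261, p(44)=75175, p(45)=89134, p(46)=105558, p(47)=124754, p(48)=147273, p(49)=173525, p(50)=204226, p(51)=239943, p(52)=281589, p(53)=329931, p(54)=386155, p(55)=451276, p(56)=526823, p(57)=614154, p(58)=715220, p(59)=831820, p(60)=966467, p(61)=1121505, p(62)=1300156, p(63)=1505499, p(64)=1741630, p(65)=2012558, p(66)=2323520, p(67)=2679689, p(68)=3087735, p(69)=3554345, p(70)=4087968, p(71)=4697205, p(72)=5392783, p(73)=6185689, p(74)=7089500, p(75)=8118264, p(76)=9289091, p(77)=10619863, p(78)=12132164, p(79)=13848650, p(80)=15796476, p(81)=18004327, p(82)=20506255, p(83)=23338469, p(84)=26543660, p(85)=30167357, p(86)=34262962, p(87)=38887673, p(88)=44108109, p(89)=49995925, p(90)=56634173, p(91)=64112359, p(92)=72533807, p(93)=82010177, p(94)=92669720, p(95)=104651419, p(96)=118114304, p(97)=133230930, p(98)=150198136, p(99)=169229875, p(100)=190569292, p(101)=214481126, p(102)=241265379, p(103)=271248950, p(104)=304801365, p(105)=342325709, p(106)=384276336, p(107)=431149389, p(108)=483502844, p(109)=541946240, p(110)=607163746, p(111)=679903203, p(112)=761002156, p(113)=851376628, p(114)=952050665, p(115)=1064144451, p(116)=1188908248, p(117)=1327710076, p(118)=1482074143, p(119)=1653668665, p(120)=1844349560, p(121)=2056148051, p(122)=2291320912, p(123)=2552338241.
Final step: p(124) = p(123) + p(122) - p(119) - p(117) + p(112) + p(109) - p(102) - p(98) + p(89) + p(84) - p(73) - p(67) + p(54) + p(47) - p(32) - p(24) + p(7)
= 2552338241 + 2291320912 - 1653668665 - 1327710076 + 761002156 + 541946240 - 241265379 - 150198136 + 49995925 + 26543660 - 6185689 - 2679689 + 386155 + 124754 - 8349 - 1575 + 15
= 2841940500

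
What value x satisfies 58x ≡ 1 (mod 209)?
191

gcd(58, 209) = 1, so the inverse exists.
Extended Euclidean algorithm on (209, 58):
209 = 3 × 58 + 35  ⟹  35 = (1)·209 + (-3)·58
58 = 1 × 35 + 23  ⟹  23 = (-1)·209 + (4)·58
35 = 1 × 23 + 12  ⟹  12 = (2)·209 + (-7)·58
23 = 1 × 12 + 11  ⟹  11 = (-3)·209 + (11)·58
12 = 1 × 11 + 1  ⟹  1 = (5)·209 + (-18)·58
So (-18)·58 ≡ 1 (mod 209), i.e. 58^(-1) ≡ -18 ≡ 191 (mod 209).
Check: 58 × 191 = 11078 ≡ 1 (mod 209)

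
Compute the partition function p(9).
30

p(n) counts ways to write n as a sum of positive integers (order ignored).
Examples: 9; 8 + 1; 7 + 2; 7 + 1 + 1; 6 + 3; ... (30 total)
p(9) = 30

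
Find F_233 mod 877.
452

Matrix identity: Q^n = [[F_(n+1), F_n], [F_n, F_(n-1)]] with Q = [[1,1],[1,0]].
n = 233 = 11101001₂. Square-and-multiply, entries mod 877:
Q^1 = [[1,1],[1,0]]
Q^3 = (Q^1)²·Q = [[3,2],[2,1]]
Q^7 = (Q^3)²·Q = [[21,13],[13,8]]
Q^14 = (Q^7)² = [[610,377],[377,233]]
Q^29 = (Q^14)²·Q = [[644,307],[307,337]]
Q^58 = (Q^29)² = [[325,356],[356,846]]
Q^116 = (Q^58)² = [[833,301],[301,532]]
Q^233 = (Q^116)²·Q = [[4,452],[452,429]]
F_233 mod 877 = Q^233[0][1] = 452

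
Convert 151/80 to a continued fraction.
[1; 1, 7, 1, 8]

Euclidean algorithm steps:
151 = 1 × 80 + 71
80 = 1 × 71 + 9
71 = 7 × 9 + 8
9 = 1 × 8 + 1
8 = 8 × 1 + 0
Continued fraction: [1; 1, 7, 1, 8]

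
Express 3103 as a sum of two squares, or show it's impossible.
Not possible

Factorization: 3103 = 29 × 107
By Fermat: n is sum of two squares iff every prime p ≡ 3 (mod 4) appears to even power.
Prime(s) ≡ 3 (mod 4) with odd exponent: [(107, 1)]
Therefore 3103 cannot be expressed as a² + b².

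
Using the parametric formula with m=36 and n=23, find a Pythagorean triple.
(767, 1656, 1825)

Euclid's formula: a = m² - n², b = 2mn, c = m² + n²
m = 36, n = 23
a = 36² - 23² = 1296 - 529 = 767
b = 2 × 36 × 23 = 1656
c = 36² + 23² = 1296 + 529 = 1825
Verification: 767² + 1656² = 588289 + 2742336 = 3330625 = 1825² ✓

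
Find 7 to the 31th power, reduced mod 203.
140

Repeated squaring. Binary of 31 = 11111.
7^1 ≡ 7 (mod 203); 7^2 ≡ 49 (mod 203); 7^4 ≡ 168 (mod 203); 7^8 ≡ 7 (mod 203); 7^16 ≡ 49 (mod 203)
7^31 = 7^1 × 7^2 × 7^4 × 7^8 × 7^16 ≡ 140 (mod 203)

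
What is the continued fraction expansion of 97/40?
[2; 2, 2, 1, 5]

Euclidean algorithm steps:
97 = 2 × 40 + 17
40 = 2 × 17 + 6
17 = 2 × 6 + 5
6 = 1 × 5 + 1
5 = 5 × 1 + 0
Continued fraction: [2; 2, 2, 1, 5]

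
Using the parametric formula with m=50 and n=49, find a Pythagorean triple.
(99, 4900, 4901)

Euclid's formula: a = m² - n², b = 2mn, c = m² + n²
m = 50, n = 49
a = 50² - 49² = 2500 - 2401 = 99
b = 2 × 50 × 49 = 4900
c = 50² + 49² = 2500 + 2401 = 4901
Verification: 99² + 4900² = 9801 + 24010000 = 24019801 = 4901² ✓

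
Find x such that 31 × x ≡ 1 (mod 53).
12

gcd(31, 53) = 1, so the inverse exists.
Extended Euclidean algorithm on (53, 31):
53 = 1 × 31 + 22  ⟹  22 = (1)·53 + (-1)·31
31 = 1 × 22 + 9  ⟹  9 = (-1)·53 + (2)·31
22 = 2 × 9 + 4  ⟹  4 = (3)·53 + (-5)·31
9 = 2 × 4 + 1  ⟹  1 = (-7)·53 + (12)·31
So (12)·31 ≡ 1 (mod 53), i.e. 31^(-1) ≡ 12 (mod 53).
Check: 31 × 12 = 372 ≡ 1 (mod 53)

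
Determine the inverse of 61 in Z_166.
49

gcd(61, 166) = 1, so the inverse exists.
Extended Euclidean algorithm on (166, 61):
166 = 2 × 61 + 44  ⟹  44 = (1)·166 + (-2)·61
61 = 1 × 44 + 17  ⟹  17 = (-1)·166 + (3)·61
44 = 2 × 17 + 10  ⟹  10 = (3)·166 + (-8)·61
17 = 1 × 10 + 7  ⟹  7 = (-4)·166 + (11)·61
10 = 1 × 7 + 3  ⟹  3 = (7)·166 + (-19)·61
7 = 2 × 3 + 1  ⟹  1 = (-18)·166 + (49)·61
So (49)·61 ≡ 1 (mod 166), i.e. 61^(-1) ≡ 49 (mod 166).
Check: 61 × 49 = 2989 ≡ 1 (mod 166)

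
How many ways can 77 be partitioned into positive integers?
10619863

p(n) counts ways to write n as a sum of positive integers (order ignored).
Euler's pentagonal recurrence: p(k) = p(k-1) + p(k-2) - p(k-5) - p(k-7) + p(k-12) + p(k-15) - ... (offsets j(3j∓1)/2, signs ++--, p(0)=1, p(<0)=0).
DP table for k = 0..76: p(0)=1, p(1)=1, p(2)=2, p(3)=3, p(4)=5, p(5)=7, p(6)=11, p(7)=15, p(8)=22, p(9)=30, p(10)=42, p(11)=56, p(12)=77, p(13)=101, p(14)=135, p(15)=176, p(16)=231, p(17)=297, p(18)=385, p(19)=490, p(20)=627, p(21)=792, p(22)=1002, p(23)=1255, p(24)=1575, p(25)=1958, p(26)=2436, p(27)=3010, p(28)=3718, p(29)=4565, p(30)=5604, p(31)=6842, p(32)=8349, p(33)=10143, p(34)=12310, p(35)=14883, p(36)=17977, p(37)=21637, p(38)=26015, p(39)=31185, p(40)=37338, p(41)=44583, p(42)=53174, p(43)=63261, p(44)=75175, p(45)=89134, p(46)=105558, p(47)=124754, p(48)=147273, p(49)=173525, p(50)=204226, p(51)=239943, p(52)=281589, p(53)=329931, p(54)=386155, p(55)=451276, p(56)=526823, p(57)=614154, p(58)=715220, p(59)=831820, p(60)=966467, p(61)=1121505, p(62)=1300156, p(63)=1505499, p(64)=1741630, p(65)=2012558, p(66)=2323520, p(67)=2679689, p(68)=3087735, p(69)=3554345, p(70)=4087968, p(71)=4697205, p(72)=5392783, p(73)=6185689, p(74)=7089500, p(75)=8118264, p(76)=9289091.
Final step: p(77) = p(76) + p(75) - p(72) - p(70) + p(65) + p(62) - p(55) - p(51) + p(42) + p(37) - p(26) - p(20) + p(7) + p(0)
= 9289091 + 8118264 - 5392783 - 4087968 + 2012558 + 1300156 - 451276 - 239943 + 53174 + 21637 - 2436 - 627 + 15 + 1
= 10619863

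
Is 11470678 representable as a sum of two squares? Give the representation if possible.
Not possible

Factorization: 11470678 = 2 × 179^3
By Fermat: n is sum of two squares iff every prime p ≡ 3 (mod 4) appears to even power.
Prime(s) ≡ 3 (mod 4) with odd exponent: [(179, 3)]
Therefore 11470678 cannot be expressed as a² + b².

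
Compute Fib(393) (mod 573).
424

Matrix identity: Q^n = [[F_(n+1), F_n], [F_n, F_(n-1)]] with Q = [[1,1],[1,0]].
n = 393 = 110001001₂. Square-and-multiply, entries mod 573:
Q^1 = [[1,1],[1,0]]
Q^3 = (Q^1)²·Q = [[3,2],[2,1]]
Q^6 = (Q^3)² = [[13,8],[8,5]]
Q^12 = (Q^6)² = [[233,144],[144,89]]
Q^24 = (Q^12)² = [[535,528],[528,7]]
Q^49 = (Q^24)²·Q = [[280,31],[31,249]]
Q^98 = (Q^49)² = [[287,355],[355,505]]
Q^196 = (Q^98)² = [[395,390],[390,5]]
Q^393 = (Q^196)²·Q = [[568,424],[424,144]]
F_393 mod 573 = Q^393[0][1] = 424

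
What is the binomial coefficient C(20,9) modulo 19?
0

Using Lucas' theorem:
Write n=20 and k=9 in base 19:
n in base 19: [1, 1]
k in base 19: [0, 9]
C(20,9) mod 19 = ∏ C(n_i, k_i) mod 19
Digit binomials (mod 19): C(1,0) = 1; C(1,9) = 0 (k_i > n_i)
Product: 1 × 0 = 0 ≡ 0 (mod 19)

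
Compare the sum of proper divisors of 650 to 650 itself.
abundant

Proper divisors of 650: sum = 1 + 2 + 5 + 10 + 13 + 25 + 26 + 50 + 65 + 130 + 325 = 652
Since 652 > 650, 650 is abundant.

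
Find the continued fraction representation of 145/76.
[1; 1, 9, 1, 6]

Euclidean algorithm steps:
145 = 1 × 76 + 69
76 = 1 × 69 + 7
69 = 9 × 7 + 6
7 = 1 × 6 + 1
6 = 6 × 1 + 0
Continued fraction: [1; 1, 9, 1, 6]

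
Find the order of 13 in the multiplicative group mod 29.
14

29 is prime, so ord(13) divides φ(29) = 28.
Divisors of 28: 1, 2, 4, 7, 14, 28.
Repeated squaring: 13^1 ≡ 13, 13^2 ≡ 24, 13^4 ≡ 25, 13^8 ≡ 16, 13^16 ≡ 24 (mod 29).
Test 13^d mod 29 for each divisor d in increasing order:
13^1 ≡ 13
13^2 ≡ 24
13^4 ≡ 25
13^7 = 13^4·13^2·13^1 ≡ 28
13^14 = 13^8·13^4·13^2 ≡ 1  ← first divisor giving 1
The order is 14.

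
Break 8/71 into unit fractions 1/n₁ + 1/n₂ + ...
1/9 + 1/639

Greedy algorithm:
8/71: ceiling(71/8) = 9, use 1/9
1/639: ceiling(639/1) = 639, use 1/639
Result: 8/71 = 1/9 + 1/639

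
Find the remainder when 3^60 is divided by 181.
132

Repeated squaring. Binary of 60 = 111100.
3^1 ≡ 3 (mod 181); 3^2 ≡ 9 (mod 181); 3^4 ≡ 81 (mod 181); 3^8 ≡ 45 (mod 181); 3^16 ≡ 34 (mod 181); 3^32 ≡ 70 (mod 181)
3^60 = 3^4 × 3^8 × 3^16 × 3^32 ≡ 132 (mod 181)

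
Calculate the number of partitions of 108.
483502844

p(n) counts ways to write n as a sum of positive integers (order ignored).
Euler's pentagonal recurrence: p(k) = p(k-1) + p(k-2) - p(k-5) - p(k-7) + p(k-12) + p(k-15) - ... (offsets j(3j∓1)/2, signs ++--, p(0)=1, p(<0)=0).
DP table for k = 0..107: p(0)=1, p(1)=1, p(2)=2, p(3)=3, p(4)=5, p(5)=7, p(6)=11, p(7)=15, p(8)=22, p(9)=30, p(10)=42, p(11)=56, p(12)=77, p(13)=101, p(14)=135, p(15)=176, p(16)=231, p(17)=297, p(18)=385, p(19)=490, p(20)=627, p(21)=792, p(22)=1002, p(23)=1255, p(24)=1575, p(25)=1958, p(26)=2436, p(27)=3010, p(28)=3718, p(29)=4565, p(30)=5604, p(31)=6842, p(32)=8349, p(33)=10143, p(34)=12310, p(35)=14883, p(36)=17977, p(37)=21637, p(38)=26015, p(39)=31185, p(40)=37338, p(41)=44583, p(42)=53174, p(43)=63261, p(44)=75175, p(45)=89134, p(46)=105558, p(47)=124754, p(48)=147273, p(49)=173525, p(50)=204226, p(51)=239943, p(52)=281589, p(53)=329931, p(54)=386155, p(55)=451276, p(56)=526823, p(57)=614154, p(58)=715220, p(59)=831820, p(60)=966467, p(61)=1121505, p(62)=1300156, p(63)=1505499, p(64)=1741630, p(65)=2012558, p(66)=2323520, p(67)=2679689, p(68)=3087735, p(69)=3554345, p(70)=4087968, p(71)=4697205, p(72)=5392783, p(73)=6185689, p(74)=7089500, p(75)=8118264, p(76)=9289091, p(77)=10619863, p(78)=12132164, p(79)=13848650, p(80)=15796476, p(81)=18004327, p(82)=20506255, p(83)=23338469, p(84)=26543660, p(85)=30167357, p(86)=34262962, p(87)=38887673, p(88)=44108109, p(89)=49995925, p(90)=56634173, p(91)=64112359, p(92)=72533807, p(93)=82010177, p(94)=92669720, p(95)=104651419, p(96)=118114304, p(97)=133230930, p(98)=150198136, p(99)=169229875, p(100)=190569292, p(101)=214481126, p(102)=241265379, p(103)=271248950, p(104)=304801365, p(105)=342325709, p(106)=384276336, p(107)=431149389.
Final step: p(108) = p(107) + p(106) - p(103) - p(101) + p(96) + p(93) - p(86) - p(82) + p(73) + p(68) - p(57) - p(51) + p(38) + p(31) - p(16) - p(8)
= 431149389 + 384276336 - 271248950 - 214481126 + 118114304 + 82010177 - 34262962 - 20506255 + 6185689 + 3087735 - 614154 - 239943 + 26015 + 6842 - 231 - 22
= 483502844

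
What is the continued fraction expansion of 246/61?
[4; 30, 2]

Euclidean algorithm steps:
246 = 4 × 61 + 2
61 = 30 × 2 + 1
2 = 2 × 1 + 0
Continued fraction: [4; 30, 2]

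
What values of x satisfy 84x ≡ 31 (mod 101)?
x ≡ 16 (mod 101)

gcd(84, 101) = 1, which divides 31, so solutions exist.
Find 84^(-1) mod 101 by the extended Euclidean algorithm:
101 = 1 × 84 + 17  ⟹  17 = (1)·101 + (-1)·84
84 = 4 × 17 + 16  ⟹  16 = (-4)·101 + (5)·84
17 = 1 × 16 + 1  ⟹  1 = (5)·101 + (-6)·84
So (-6)·84 ≡ 1 (mod 101), i.e. 84^(-1) ≡ -6 ≡ 95 (mod 101).
x ≡ 95 × 31 = 2945 ≡ 16 (mod 101).
Check: 84 × 16 = 1344 ≡ 31 (mod 101).
Unique solution: x ≡ 16 (mod 101)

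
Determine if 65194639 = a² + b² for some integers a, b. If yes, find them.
Not possible

Factorization: 65194639 = 29 × 131^3
By Fermat: n is sum of two squares iff every prime p ≡ 3 (mod 4) appears to even power.
Prime(s) ≡ 3 (mod 4) with odd exponent: [(131, 3)]
Therefore 65194639 cannot be expressed as a² + b².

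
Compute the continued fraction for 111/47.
[2; 2, 1, 3, 4]

Euclidean algorithm steps:
111 = 2 × 47 + 17
47 = 2 × 17 + 13
17 = 1 × 13 + 4
13 = 3 × 4 + 1
4 = 4 × 1 + 0
Continued fraction: [2; 2, 1, 3, 4]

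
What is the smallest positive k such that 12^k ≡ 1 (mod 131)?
65

131 is prime, so ord(12) divides φ(131) = 130.
Divisors of 130: 1, 2, 5, 10, 13, 26, 65, 130.
Repeated squaring: 12^1 ≡ 12, 12^2 ≡ 13, 12^4 ≡ 38, 12^8 ≡ 3, 12^16 ≡ 9, 12^32 ≡ 81, 12^64 ≡ 11, 12^128 ≡ 121 (mod 131).
Test 12^d mod 131 for each divisor d in increasing order:
12^1 ≡ 12
12^2 ≡ 13
12^5 = 12^4·12^1 ≡ 63
12^10 = 12^8·12^2 ≡ 39
12^13 = 12^8·12^4·12^1 ≡ 58
12^26 = 12^16·12^8·12^2 ≡ 89
12^65 = 12^64·12^1 ≡ 1  ← first divisor giving 1
The order is 65.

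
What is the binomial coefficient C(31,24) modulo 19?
13

Using Lucas' theorem:
Write n=31 and k=24 in base 19:
n in base 19: [1, 12]
k in base 19: [1, 5]
C(31,24) mod 19 = ∏ C(n_i, k_i) mod 19
Digit binomials (mod 19): C(1,1) = 1; C(12,5) = 792 ≡ 13
Product: 1 × 13 = 13 ≡ 13 (mod 19)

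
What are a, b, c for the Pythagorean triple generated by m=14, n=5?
(171, 140, 221)

Euclid's formula: a = m² - n², b = 2mn, c = m² + n²
m = 14, n = 5
a = 14² - 5² = 196 - 25 = 171
b = 2 × 14 × 5 = 140
c = 14² + 5² = 196 + 25 = 221
Verification: 171² + 140² = 29241 + 19600 = 48841 = 221² ✓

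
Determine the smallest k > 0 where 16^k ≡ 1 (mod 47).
23

47 is prime, so ord(16) divides φ(47) = 46.
Divisors of 46: 1, 2, 23, 46.
Repeated squaring: 16^1 ≡ 16, 16^2 ≡ 21, 16^4 ≡ 18, 16^8 ≡ 42, 16^16 ≡ 25, 16^32 ≡ 14 (mod 47).
Test 16^d mod 47 for each divisor d in increasing order:
16^1 ≡ 16
16^2 ≡ 21
16^23 = 16^16·16^4·16^2·16^1 ≡ 1  ← first divisor giving 1
The order is 23.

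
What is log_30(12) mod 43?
5

Baby-step giant-step with step n = ⌈√43⌉ = 7.
Baby steps 30^j mod 43 (j:value) for j=0..6: 0:1, 1:30, 2:40, 3:39, 4:9, 5:12, 6:16.
h = 12 is already in the table at j=5, so x = 5.
Check: 30^5 ≡ 12 (mod 43).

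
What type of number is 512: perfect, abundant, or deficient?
deficient

Proper divisors of 512: sum = 1 + 2 + 4 + 8 + 16 + 32 + 64 + 128 + 256 = 511
Since 511 < 512, 512 is deficient.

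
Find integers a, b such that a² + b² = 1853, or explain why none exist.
2² + 43² (a=2, b=43)

Factorization: 1853 = 17 × 109
By Fermat: n is sum of two squares iff every prime p ≡ 3 (mod 4) appears to even power.
All primes ≡ 3 (mod 4) appear to even power.
Search a = 0, 1, 2, … for 1853 - a² a perfect square: first hit at a = 2: 1853 - 4 = 1849 = 43².
1853 = 2² + 43² = 4 + 1849 ✓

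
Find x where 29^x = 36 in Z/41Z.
6

Baby-step giant-step with step n = ⌈√41⌉ = 7.
Baby steps 29^j mod 41 (j:value) for j=0..6: 0:1, 1:29, 2:21, 3:35, 4:31, 5:38, 6:36.
h = 36 is already in the table at j=6, so x = 6.
Check: 29^6 ≡ 36 (mod 41).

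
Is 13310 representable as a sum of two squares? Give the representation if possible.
Not possible

Factorization: 13310 = 2 × 5 × 11^3
By Fermat: n is sum of two squares iff every prime p ≡ 3 (mod 4) appears to even power.
Prime(s) ≡ 3 (mod 4) with odd exponent: [(11, 3)]
Therefore 13310 cannot be expressed as a² + b².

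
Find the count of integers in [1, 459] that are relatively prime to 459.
288

459 = 3^3 × 17
φ(n) = n × ∏(1 - 1/p) for each prime p dividing n
φ(459) = 459 × (1 - 1/3) × (1 - 1/17) = 288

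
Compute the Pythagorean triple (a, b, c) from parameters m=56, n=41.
(1455, 4592, 4817)

Euclid's formula: a = m² - n², b = 2mn, c = m² + n²
m = 56, n = 41
a = 56² - 41² = 3136 - 1681 = 1455
b = 2 × 56 × 41 = 4592
c = 56² + 41² = 3136 + 1681 = 4817
Verification: 1455² + 4592² = 2117025 + 21086464 = 23203489 = 4817² ✓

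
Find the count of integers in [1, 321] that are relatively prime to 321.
212

321 = 3 × 107
φ(n) = n × ∏(1 - 1/p) for each prime p dividing n
φ(321) = 321 × (1 - 1/3) × (1 - 1/107) = 212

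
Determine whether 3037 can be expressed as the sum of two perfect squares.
11² + 54² (a=11, b=54)

Factorization: 3037 = 3037
By Fermat: n is sum of two squares iff every prime p ≡ 3 (mod 4) appears to even power.
All primes ≡ 3 (mod 4) appear to even power.
Search a = 0, 1, 2, … for 3037 - a² a perfect square: first hit at a = 11: 3037 - 121 = 2916 = 54².
3037 = 11² + 54² = 121 + 2916 ✓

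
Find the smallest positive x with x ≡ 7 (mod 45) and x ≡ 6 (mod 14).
412

Using Chinese Remainder Theorem:
M = 45 × 14 = 630
M1 = 14, M2 = 45
y1 = 14^(-1) mod 45 = 29
y2 = 45^(-1) mod 14 = 5
x = (7×14×29 + 6×45×5) mod 630 = 412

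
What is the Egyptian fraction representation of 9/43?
1/5 + 1/108 + 1/23220

Greedy algorithm:
9/43: ceiling(43/9) = 5, use 1/5
2/215: ceiling(215/2) = 108, use 1/108
1/23220: ceiling(23220/1) = 23220, use 1/23220
Result: 9/43 = 1/5 + 1/108 + 1/23220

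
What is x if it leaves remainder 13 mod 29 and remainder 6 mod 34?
448

Using Chinese Remainder Theorem:
M = 29 × 34 = 986
M1 = 34, M2 = 29
y1 = 34^(-1) mod 29 = 6
y2 = 29^(-1) mod 34 = 27
x = (13×34×6 + 6×29×27) mod 986 = 448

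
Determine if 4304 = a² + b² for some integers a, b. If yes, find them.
40² + 52² (a=40, b=52)

Factorization: 4304 = 2^4 × 269
By Fermat: n is sum of two squares iff every prime p ≡ 3 (mod 4) appears to even power.
All primes ≡ 3 (mod 4) appear to even power.
Search a = 0, 1, 2, … for 4304 - a² a perfect square: first hit at a = 40: 4304 - 1600 = 2704 = 52².
4304 = 40² + 52² = 1600 + 2704 ✓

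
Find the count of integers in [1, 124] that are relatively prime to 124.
60

124 = 2^2 × 31
φ(n) = n × ∏(1 - 1/p) for each prime p dividing n
φ(124) = 124 × (1 - 1/2) × (1 - 1/31) = 60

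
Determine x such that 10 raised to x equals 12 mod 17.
15

Baby-step giant-step with step n = ⌈√17⌉ = 5.
Baby steps 10^j mod 17 (j:value) for j=0..4: 0:1, 1:10, 2:15, 3:14, 4:4.
Giant-step multiplier: 10^(-5) ≡ 10^(16-5) = 10^11 ≡ 3 (mod 17).
Giant steps γ_i = 12·3^i mod 17: γ_0=12, γ_1=2, γ_2=6, γ_3=1 (in table at j=0).
x = i·n + j = 3·5 + 0 = 15.
Check: 10^15 ≡ 12 (mod 17).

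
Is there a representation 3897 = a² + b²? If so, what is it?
36² + 51² (a=36, b=51)

Factorization: 3897 = 3^2 × 433
By Fermat: n is sum of two squares iff every prime p ≡ 3 (mod 4) appears to even power.
All primes ≡ 3 (mod 4) appear to even power.
Search a = 0, 1, 2, … for 3897 - a² a perfect square: first hit at a = 36: 3897 - 1296 = 2601 = 51².
3897 = 36² + 51² = 1296 + 2601 ✓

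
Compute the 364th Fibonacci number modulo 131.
44

Matrix identity: Q^n = [[F_(n+1), F_n], [F_n, F_(n-1)]] with Q = [[1,1],[1,0]].
n = 364 = 101101100₂. Square-and-multiply, entries mod 131:
Q^1 = [[1,1],[1,0]]
Q^2 = (Q^1)² = [[2,1],[1,1]]
Q^5 = (Q^2)²·Q = [[8,5],[5,3]]
Q^11 = (Q^5)²·Q = [[13,89],[89,55]]
Q^22 = (Q^11)² = [[99,26],[26,73]]
Q^45 = (Q^22)²·Q = [[15,128],[128,18]]
Q^91 = (Q^45)²·Q = [[4,103],[103,32]]
Q^182 = (Q^91)² = [[14,40],[40,105]]
Q^364 = (Q^182)² = [[93,44],[44,49]]
F_364 mod 131 = Q^364[0][1] = 44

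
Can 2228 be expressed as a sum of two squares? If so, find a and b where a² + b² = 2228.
28² + 38² (a=28, b=38)

Factorization: 2228 = 2^2 × 557
By Fermat: n is sum of two squares iff every prime p ≡ 3 (mod 4) appears to even power.
All primes ≡ 3 (mod 4) appear to even power.
Search a = 0, 1, 2, … for 2228 - a² a perfect square: first hit at a = 28: 2228 - 784 = 1444 = 38².
2228 = 28² + 38² = 784 + 1444 ✓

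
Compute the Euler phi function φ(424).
208

424 = 2^3 × 53
φ(n) = n × ∏(1 - 1/p) for each prime p dividing n
φ(424) = 424 × (1 - 1/2) × (1 - 1/53) = 208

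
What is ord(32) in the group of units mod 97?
48

97 is prime, so ord(32) divides φ(97) = 96.
Divisors of 96: 1, 2, 3, 4, 6, 8, 12, 16, 24, 32, 48, 96.
Repeated squaring: 32^1 ≡ 32, 32^2 ≡ 54, 32^4 ≡ 6, 32^8 ≡ 36, 32^16 ≡ 35, 32^32 ≡ 61, 32^64 ≡ 35 (mod 97).
Test 32^d mod 97 for each divisor d in increasing order:
32^1 ≡ 32
32^2 ≡ 54
32^3 = 32^2·32^1 ≡ 79
32^4 ≡ 6
32^6 = 32^4·32^2 ≡ 33
32^8 ≡ 36
32^12 = 32^8·32^4 ≡ 22
32^16 ≡ 35
32^24 = 32^16·32^8 ≡ 96
32^32 ≡ 61
32^48 = 32^32·32^16 ≡ 1  ← first divisor giving 1
The order is 48.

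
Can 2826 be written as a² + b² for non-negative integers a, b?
15² + 51² (a=15, b=51)

Factorization: 2826 = 2 × 3^2 × 157
By Fermat: n is sum of two squares iff every prime p ≡ 3 (mod 4) appears to even power.
All primes ≡ 3 (mod 4) appear to even power.
Search a = 0, 1, 2, … for 2826 - a² a perfect square: first hit at a = 15: 2826 - 225 = 2601 = 51².
2826 = 15² + 51² = 225 + 2601 ✓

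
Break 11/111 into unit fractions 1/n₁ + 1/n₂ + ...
1/11 + 1/123 + 1/16687

Greedy algorithm:
11/111: ceiling(111/11) = 11, use 1/11
10/1221: ceiling(1221/10) = 123, use 1/123
1/16687: ceiling(16687/1) = 16687, use 1/16687
Result: 11/111 = 1/11 + 1/123 + 1/16687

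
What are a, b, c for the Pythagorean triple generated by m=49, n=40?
(801, 3920, 4001)

Euclid's formula: a = m² - n², b = 2mn, c = m² + n²
m = 49, n = 40
a = 49² - 40² = 2401 - 1600 = 801
b = 2 × 49 × 40 = 3920
c = 49² + 40² = 2401 + 1600 = 4001
Verification: 801² + 3920² = 641601 + 15366400 = 16008001 = 4001² ✓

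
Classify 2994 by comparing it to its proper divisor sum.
abundant

Proper divisors of 2994: sum = 1 + 2 + 3 + 6 + 499 + 998 + 1497 = 3006
Since 3006 > 2994, 2994 is abundant.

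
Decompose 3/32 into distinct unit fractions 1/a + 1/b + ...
1/11 + 1/352

Greedy algorithm:
3/32: ceiling(32/3) = 11, use 1/11
1/352: ceiling(352/1) = 352, use 1/352
Result: 3/32 = 1/11 + 1/352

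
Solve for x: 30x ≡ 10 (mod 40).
x ≡ 3 (mod 4)

gcd(30, 40) = 10, which divides 10, so solutions exist.
Divide through by 10: 3x ≡ 1 (mod 4).
Find 3^(-1) mod 4 by the extended Euclidean algorithm:
4 = 1 × 3 + 1  ⟹  1 = (1)·4 + (-1)·3
So (-1)·3 ≡ 1 (mod 4), i.e. 3^(-1) ≡ -1 ≡ 3 (mod 4).
x ≡ 3 × 1 = 3 ≡ 3 (mod 4).
Check: 30 × 3 = 90 ≡ 10 (mod 40).
x ≡ 3 (mod 4), giving 10 solutions mod 40.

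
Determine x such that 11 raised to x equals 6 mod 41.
27

Baby-step giant-step with step n = ⌈√41⌉ = 7.
Baby steps 11^j mod 41 (j:value) for j=0..6: 0:1, 1:11, 2:39, 3:19, 4:4, 5:3, 6:33.
Giant-step multiplier: 11^(-7) ≡ 11^(40-7) = 11^33 ≡ 34 (mod 41).
Giant steps γ_i = 6·34^i mod 41: γ_0=6, γ_1=40, γ_2=7, γ_3=33 (in table at j=6).
x = i·n + j = 3·7 + 6 = 27.
Check: 11^27 ≡ 6 (mod 41).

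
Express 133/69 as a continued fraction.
[1; 1, 12, 1, 4]

Euclidean algorithm steps:
133 = 1 × 69 + 64
69 = 1 × 64 + 5
64 = 12 × 5 + 4
5 = 1 × 4 + 1
4 = 4 × 1 + 0
Continued fraction: [1; 1, 12, 1, 4]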